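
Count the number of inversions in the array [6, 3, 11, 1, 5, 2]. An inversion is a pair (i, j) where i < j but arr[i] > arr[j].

Finding inversions in [6, 3, 11, 1, 5, 2]:

(0, 1): arr[0]=6 > arr[1]=3
(0, 3): arr[0]=6 > arr[3]=1
(0, 4): arr[0]=6 > arr[4]=5
(0, 5): arr[0]=6 > arr[5]=2
(1, 3): arr[1]=3 > arr[3]=1
(1, 5): arr[1]=3 > arr[5]=2
(2, 3): arr[2]=11 > arr[3]=1
(2, 4): arr[2]=11 > arr[4]=5
(2, 5): arr[2]=11 > arr[5]=2
(4, 5): arr[4]=5 > arr[5]=2

Total inversions: 10

The array has 10 inversion(s): (0,1), (0,3), (0,4), (0,5), (1,3), (1,5), (2,3), (2,4), (2,5), (4,5). Each pair (i,j) satisfies i < j and arr[i] > arr[j].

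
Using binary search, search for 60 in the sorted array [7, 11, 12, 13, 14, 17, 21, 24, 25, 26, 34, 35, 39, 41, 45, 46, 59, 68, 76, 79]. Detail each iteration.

Binary search for 60 in [7, 11, 12, 13, 14, 17, 21, 24, 25, 26, 34, 35, 39, 41, 45, 46, 59, 68, 76, 79]:

lo=0, hi=19, mid=9, arr[mid]=26 -> 26 < 60, search right half
lo=10, hi=19, mid=14, arr[mid]=45 -> 45 < 60, search right half
lo=15, hi=19, mid=17, arr[mid]=68 -> 68 > 60, search left half
lo=15, hi=16, mid=15, arr[mid]=46 -> 46 < 60, search right half
lo=16, hi=16, mid=16, arr[mid]=59 -> 59 < 60, search right half
lo=17 > hi=16, target 60 not found

Binary search determines that 60 is not in the array after 5 comparisons. The search space was exhausted without finding the target.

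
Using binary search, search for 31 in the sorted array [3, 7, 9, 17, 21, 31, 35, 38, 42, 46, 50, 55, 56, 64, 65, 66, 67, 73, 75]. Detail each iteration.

Binary search for 31 in [3, 7, 9, 17, 21, 31, 35, 38, 42, 46, 50, 55, 56, 64, 65, 66, 67, 73, 75]:

lo=0, hi=18, mid=9, arr[mid]=46 -> 46 > 31, search left half
lo=0, hi=8, mid=4, arr[mid]=21 -> 21 < 31, search right half
lo=5, hi=8, mid=6, arr[mid]=35 -> 35 > 31, search left half
lo=5, hi=5, mid=5, arr[mid]=31 -> Found target at index 5!

Binary search finds 31 at index 5 after 4 comparisons. The search repeatedly halves the search space by comparing with the middle element.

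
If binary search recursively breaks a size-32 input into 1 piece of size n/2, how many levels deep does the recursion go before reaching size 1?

For divide and conquer with division factor 2:

Problem sizes at each level:
Level 0: 32
Level 1: 16
Level 2: 8
Level 3: 4
Level 4: 2
Level 5: 1

The root is level 0 and the size-1 base case is level 5 (the tree spans levels 0 through 5, i.e. 6 levels counting the root), so the depth is the number of divisions: log_2(32) = 5

The recursion tree depth is log_2(32) = 5. At each level, the problem size is divided by 2, so it takes 5 divisions to reduce to a base case of size 1. The algorithm makes 1 recursive call at each level.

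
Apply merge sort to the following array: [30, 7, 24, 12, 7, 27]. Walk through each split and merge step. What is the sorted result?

Merge sort trace:

Split: [30, 7, 24, 12, 7, 27] -> [30, 7, 24] and [12, 7, 27]
  Split: [30, 7, 24] -> [30] and [7, 24]
    Split: [7, 24] -> [7] and [24]
    Merge: [7] + [24] -> [7, 24]
  Merge: [30] + [7, 24] -> [7, 24, 30]
  Split: [12, 7, 27] -> [12] and [7, 27]
    Split: [7, 27] -> [7] and [27]
    Merge: [7] + [27] -> [7, 27]
  Merge: [12] + [7, 27] -> [7, 12, 27]
Merge: [7, 24, 30] + [7, 12, 27] -> [7, 7, 12, 24, 27, 30]

Final sorted array: [7, 7, 12, 24, 27, 30]

The merge sort proceeds by recursively splitting the array and merging sorted halves.
After all merges, the sorted array is [7, 7, 12, 24, 27, 30].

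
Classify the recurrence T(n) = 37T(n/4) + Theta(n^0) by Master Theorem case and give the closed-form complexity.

Master Theorem for T(n) = 37T(n/4) + O(n^0):

a = 37, b = 4, c = 0
log_b(a) = log_4(37) = 2.6047

Case 1: c = 0 < log_4(37) = 2.6047
T(n) = O(n^(log_4 37))

For T(n) = 37T(n/4) + O(n^0): log_4(37) = 2.6047. This is Case 1 of the Master Theorem (c < log_b(a), work dominated by leaves), giving O(n^(log_4 37)).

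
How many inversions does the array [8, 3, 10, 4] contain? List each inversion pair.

Finding inversions in [8, 3, 10, 4]:

(0, 1): arr[0]=8 > arr[1]=3
(0, 3): arr[0]=8 > arr[3]=4
(2, 3): arr[2]=10 > arr[3]=4

Total inversions: 3

The array has 3 inversion(s): (0,1), (0,3), (2,3). Each pair (i,j) satisfies i < j and arr[i] > arr[j].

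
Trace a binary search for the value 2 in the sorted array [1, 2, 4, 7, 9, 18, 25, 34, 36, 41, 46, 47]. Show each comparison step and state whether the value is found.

Binary search for 2 in [1, 2, 4, 7, 9, 18, 25, 34, 36, 41, 46, 47]:

lo=0, hi=11, mid=5, arr[mid]=18 -> 18 > 2, search left half
lo=0, hi=4, mid=2, arr[mid]=4 -> 4 > 2, search left half
lo=0, hi=1, mid=0, arr[mid]=1 -> 1 < 2, search right half
lo=1, hi=1, mid=1, arr[mid]=2 -> Found target at index 1!

Binary search finds 2 at index 1 after 4 comparisons. The search repeatedly halves the search space by comparing with the middle element.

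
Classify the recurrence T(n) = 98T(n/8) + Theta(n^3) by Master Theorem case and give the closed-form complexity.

Master Theorem for T(n) = 98T(n/8) + O(n^3):

a = 98, b = 8, c = 3
log_b(a) = log_8(98) = 2.2049

Case 3: c = 3 > log_8(98) = 2.2049
T(n) = O(n^3) = O(n^3)

For T(n) = 98T(n/8) + O(n^3): log_8(98) = 2.2049. This is Case 3 of the Master Theorem (c > log_b(a), work dominated by root), giving O(n^3).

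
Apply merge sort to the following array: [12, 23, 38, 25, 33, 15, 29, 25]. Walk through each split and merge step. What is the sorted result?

Merge sort trace:

Split: [12, 23, 38, 25, 33, 15, 29, 25] -> [12, 23, 38, 25] and [33, 15, 29, 25]
  Split: [12, 23, 38, 25] -> [12, 23] and [38, 25]
    Split: [12, 23] -> [12] and [23]
    Merge: [12] + [23] -> [12, 23]
    Split: [38, 25] -> [38] and [25]
    Merge: [38] + [25] -> [25, 38]
  Merge: [12, 23] + [25, 38] -> [12, 23, 25, 38]
  Split: [33, 15, 29, 25] -> [33, 15] and [29, 25]
    Split: [33, 15] -> [33] and [15]
    Merge: [33] + [15] -> [15, 33]
    Split: [29, 25] -> [29] and [25]
    Merge: [29] + [25] -> [25, 29]
  Merge: [15, 33] + [25, 29] -> [15, 25, 29, 33]
Merge: [12, 23, 25, 38] + [15, 25, 29, 33] -> [12, 15, 23, 25, 25, 29, 33, 38]

Final sorted array: [12, 15, 23, 25, 25, 29, 33, 38]

The merge sort proceeds by recursively splitting the array and merging sorted halves.
After all merges, the sorted array is [12, 15, 23, 25, 25, 29, 33, 38].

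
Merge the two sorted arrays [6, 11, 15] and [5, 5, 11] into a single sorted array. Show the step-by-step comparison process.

Merging process:

Compare 6 vs 5: take 5 from right. Merged: [5]
Compare 6 vs 5: take 5 from right. Merged: [5, 5]
Compare 6 vs 11: take 6 from left. Merged: [5, 5, 6]
Compare 11 vs 11: take 11 from left. Merged: [5, 5, 6, 11]
Compare 15 vs 11: take 11 from right. Merged: [5, 5, 6, 11, 11]
Append remaining from left: [15]. Merged: [5, 5, 6, 11, 11, 15]

Final merged array: [5, 5, 6, 11, 11, 15]
Total comparisons: 5

The merged array is [5, 5, 6, 11, 11, 15], requiring 5 comparisons. The merge step runs in O(n) time where n is the total number of elements.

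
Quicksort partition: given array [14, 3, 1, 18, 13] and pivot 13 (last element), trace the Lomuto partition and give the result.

Lomuto partition with pivot = 13:

Initial array: [14, 3, 1, 18, 13]

arr[0]=14 > 13: no swap
arr[1]=3 <= 13: swap with position 0, array becomes [3, 14, 1, 18, 13]
arr[2]=1 <= 13: swap with position 1, array becomes [3, 1, 14, 18, 13]
arr[3]=18 > 13: no swap

Place pivot at position 2: [3, 1, 13, 18, 14]
Pivot position: 2

After partitioning with pivot 13, the array becomes [3, 1, 13, 18, 14]. The pivot is placed at index 2. All elements to the left of the pivot are <= 13, and all elements to the right are > 13.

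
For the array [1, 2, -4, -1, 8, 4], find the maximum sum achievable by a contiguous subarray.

Using Kadane's algorithm on [1, 2, -4, -1, 8, 4]:

Scanning through the array:
Position 1 (value 2): max_ending_here = 3, max_so_far = 3
Position 2 (value -4): max_ending_here = -1, max_so_far = 3
Position 3 (value -1): max_ending_here = -1, max_so_far = 3
Position 4 (value 8): max_ending_here = 8, max_so_far = 8
Position 5 (value 4): max_ending_here = 12, max_so_far = 12

Maximum subarray: [8, 4]
Maximum sum: 12

The maximum subarray is [8, 4] with sum 12. This subarray runs from index 4 to index 5.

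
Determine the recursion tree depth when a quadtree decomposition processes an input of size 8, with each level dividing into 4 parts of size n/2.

For divide and conquer with division factor 2:

Problem sizes at each level:
Level 0: 8
Level 1: 4
Level 2: 2
Level 3: 1

The root is level 0 and the size-1 base case is level 3 (the tree spans levels 0 through 3, i.e. 4 levels counting the root), so the depth is the number of divisions: log_2(8) = 3

The recursion tree depth is log_2(8) = 3. At each level, the problem size is divided by 2, so it takes 3 divisions to reduce to a base case of size 1. The algorithm makes 4 recursive calls at each level.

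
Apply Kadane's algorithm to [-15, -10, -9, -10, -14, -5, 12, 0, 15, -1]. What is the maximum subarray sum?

Using Kadane's algorithm on [-15, -10, -9, -10, -14, -5, 12, 0, 15, -1]:

Scanning through the array:
Position 1 (value -10): max_ending_here = -10, max_so_far = -10
Position 2 (value -9): max_ending_here = -9, max_so_far = -9
Position 3 (value -10): max_ending_here = -10, max_so_far = -9
Position 4 (value -14): max_ending_here = -14, max_so_far = -9
Position 5 (value -5): max_ending_here = -5, max_so_far = -5
Position 6 (value 12): max_ending_here = 12, max_so_far = 12
Position 7 (value 0): max_ending_here = 12, max_so_far = 12
Position 8 (value 15): max_ending_here = 27, max_so_far = 27
Position 9 (value -1): max_ending_here = 26, max_so_far = 27

Maximum subarray: [12, 0, 15]
Maximum sum: 27

The maximum subarray is [12, 0, 15] with sum 27. This subarray runs from index 6 to index 8.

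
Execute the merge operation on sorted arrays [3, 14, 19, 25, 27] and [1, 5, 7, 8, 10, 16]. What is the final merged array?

Merging process:

Compare 3 vs 1: take 1 from right. Merged: [1]
Compare 3 vs 5: take 3 from left. Merged: [1, 3]
Compare 14 vs 5: take 5 from right. Merged: [1, 3, 5]
Compare 14 vs 7: take 7 from right. Merged: [1, 3, 5, 7]
Compare 14 vs 8: take 8 from right. Merged: [1, 3, 5, 7, 8]
Compare 14 vs 10: take 10 from right. Merged: [1, 3, 5, 7, 8, 10]
Compare 14 vs 16: take 14 from left. Merged: [1, 3, 5, 7, 8, 10, 14]
Compare 19 vs 16: take 16 from right. Merged: [1, 3, 5, 7, 8, 10, 14, 16]
Append remaining from left: [19, 25, 27]. Merged: [1, 3, 5, 7, 8, 10, 14, 16, 19, 25, 27]

Final merged array: [1, 3, 5, 7, 8, 10, 14, 16, 19, 25, 27]
Total comparisons: 8

The merged array is [1, 3, 5, 7, 8, 10, 14, 16, 19, 25, 27], requiring 8 comparisons. The merge step runs in O(n) time where n is the total number of elements.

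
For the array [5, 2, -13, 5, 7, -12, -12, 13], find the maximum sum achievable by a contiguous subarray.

Using Kadane's algorithm on [5, 2, -13, 5, 7, -12, -12, 13]:

Scanning through the array:
Position 1 (value 2): max_ending_here = 7, max_so_far = 7
Position 2 (value -13): max_ending_here = -6, max_so_far = 7
Position 3 (value 5): max_ending_here = 5, max_so_far = 7
Position 4 (value 7): max_ending_here = 12, max_so_far = 12
Position 5 (value -12): max_ending_here = 0, max_so_far = 12
Position 6 (value -12): max_ending_here = -12, max_so_far = 12
Position 7 (value 13): max_ending_here = 13, max_so_far = 13

Maximum subarray: [13]
Maximum sum: 13

The maximum subarray is [13] with sum 13. This subarray runs from index 7 to index 7.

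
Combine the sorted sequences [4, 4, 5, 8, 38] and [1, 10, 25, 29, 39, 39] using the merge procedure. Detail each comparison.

Merging process:

Compare 4 vs 1: take 1 from right. Merged: [1]
Compare 4 vs 10: take 4 from left. Merged: [1, 4]
Compare 4 vs 10: take 4 from left. Merged: [1, 4, 4]
Compare 5 vs 10: take 5 from left. Merged: [1, 4, 4, 5]
Compare 8 vs 10: take 8 from left. Merged: [1, 4, 4, 5, 8]
Compare 38 vs 10: take 10 from right. Merged: [1, 4, 4, 5, 8, 10]
Compare 38 vs 25: take 25 from right. Merged: [1, 4, 4, 5, 8, 10, 25]
Compare 38 vs 29: take 29 from right. Merged: [1, 4, 4, 5, 8, 10, 25, 29]
Compare 38 vs 39: take 38 from left. Merged: [1, 4, 4, 5, 8, 10, 25, 29, 38]
Append remaining from right: [39, 39]. Merged: [1, 4, 4, 5, 8, 10, 25, 29, 38, 39, 39]

Final merged array: [1, 4, 4, 5, 8, 10, 25, 29, 38, 39, 39]
Total comparisons: 9

The merged array is [1, 4, 4, 5, 8, 10, 25, 29, 38, 39, 39], requiring 9 comparisons. The merge step runs in O(n) time where n is the total number of elements.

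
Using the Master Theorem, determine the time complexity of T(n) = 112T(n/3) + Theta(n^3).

Master Theorem for T(n) = 112T(n/3) + O(n^3):

a = 112, b = 3, c = 3
log_b(a) = log_3(112) = 4.2950

Case 1: c = 3 < log_3(112) = 4.2950
T(n) = O(n^(log_3 112))

For T(n) = 112T(n/3) + O(n^3): log_3(112) = 4.2950. This is Case 1 of the Master Theorem (c < log_b(a), work dominated by leaves), giving O(n^(log_3 112)).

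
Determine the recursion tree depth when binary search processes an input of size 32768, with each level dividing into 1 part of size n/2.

For divide and conquer with division factor 2:

Problem sizes at each level:
Level 0: 32768
Level 1: 16384
Level 2: 8192
Level 3: 4096
Level 4: 2048
Level 5: 1024
Level 6: 512
Level 7: 256
Level 8: 128
Level 9: 64
Level 10: 32
Level 11: 16
Level 12: 8
Level 13: 4
Level 14: 2
Level 15: 1

The root is level 0 and the size-1 base case is level 15 (the tree spans levels 0 through 15, i.e. 16 levels counting the root), so the depth is the number of divisions: log_2(32768) = 15

The recursion tree depth is log_2(32768) = 15. At each level, the problem size is divided by 2, so it takes 15 divisions to reduce to a base case of size 1. The algorithm makes 1 recursive call at each level.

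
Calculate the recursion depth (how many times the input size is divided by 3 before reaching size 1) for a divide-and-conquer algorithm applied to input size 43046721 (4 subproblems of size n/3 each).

For divide and conquer with division factor 3:

Problem sizes at each level:
Level 0: 43046721
Level 1: 14348907
Level 2: 4782969
Level 3: 1594323
Level 4: 531441
Level 5: 177147
Level 6: 59049
Level 7: 19683
Level 8: 6561
Level 9: 2187
Level 10: 729
Level 11: 243
Level 12: 81
Level 13: 27
Level 14: 9
Level 15: 3
Level 16: 1

The root is level 0 and the size-1 base case is level 16 (the tree spans levels 0 through 16, i.e. 17 levels counting the root), so the depth is the number of divisions: log_3(43046721) = 16

The recursion tree depth is log_3(43046721) = 16. At each level, the problem size is divided by 3, so it takes 16 divisions to reduce to a base case of size 1. The algorithm makes 4 recursive calls at each level.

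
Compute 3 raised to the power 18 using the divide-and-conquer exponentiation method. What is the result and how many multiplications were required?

Computing 3^18 by squaring (build up from 3^1; each line after the first costs one multiplication):

3^1 = 3
3^2 = (3^1)^2 = 3^2 = 9
3^4 = (3^2)^2 = 9^2 = 81
3^8 = (3^4)^2 = 81^2 = 6561
3^9 = 3 * 3^8 = 3 * 6561 = 19683
3^18 = (3^9)^2 = 19683^2 = 387420489

Result: 387420489
Multiplications needed: 5 (5 lines after 3^1)

3^18 = 387420489. Using exponentiation by squaring, this requires 5 multiplications. The key idea: if the exponent is even, square the half-power; if odd, multiply by the base once.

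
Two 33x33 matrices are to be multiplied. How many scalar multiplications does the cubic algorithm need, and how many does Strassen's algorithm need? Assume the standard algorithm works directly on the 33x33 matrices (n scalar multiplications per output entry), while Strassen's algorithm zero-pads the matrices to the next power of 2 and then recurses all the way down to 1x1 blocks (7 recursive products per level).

Matrix multiplication for 33x33 matrices:

Strassen's algorithm requires power-of-2 dimensions. Pad 33x33 to 64x64 (next power of 2).

Standard algorithm: 33^3 = 35937 multiplications
Strassen's algorithm: 7^(log2(64)) = 7^6 = 117649 multiplications
Difference: 35937 - 117649 = -81712 (Strassen uses MORE here due to padding overhead — for small or just-over-power-of-2 n, padding can outweigh the per-level savings)

Standard: 35937 multiplications (33^3). Strassen: 117649 multiplications (7^6, after padding to 64x64). Strassen reduces 8 recursive multiplications to 7 at each level.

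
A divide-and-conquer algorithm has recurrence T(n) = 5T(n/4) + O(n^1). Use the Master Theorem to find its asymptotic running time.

Master Theorem for T(n) = 5T(n/4) + O(n^1):

a = 5, b = 4, c = 1
log_b(a) = log_4(5) = 1.1610

Case 1: c = 1 < log_4(5) = 1.1610
T(n) = O(n^(log_4 5))

For T(n) = 5T(n/4) + O(n^1): log_4(5) = 1.1610. This is Case 1 of the Master Theorem (c < log_b(a), work dominated by leaves), giving O(n^(log_4 5)).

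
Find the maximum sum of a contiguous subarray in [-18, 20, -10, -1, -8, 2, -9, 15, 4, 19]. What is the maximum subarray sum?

Using Kadane's algorithm on [-18, 20, -10, -1, -8, 2, -9, 15, 4, 19]:

Scanning through the array:
Position 1 (value 20): max_ending_here = 20, max_so_far = 20
Position 2 (value -10): max_ending_here = 10, max_so_far = 20
Position 3 (value -1): max_ending_here = 9, max_so_far = 20
Position 4 (value -8): max_ending_here = 1, max_so_far = 20
Position 5 (value 2): max_ending_here = 3, max_so_far = 20
Position 6 (value -9): max_ending_here = -6, max_so_far = 20
Position 7 (value 15): max_ending_here = 15, max_so_far = 20
Position 8 (value 4): max_ending_here = 19, max_so_far = 20
Position 9 (value 19): max_ending_here = 38, max_so_far = 38

Maximum subarray: [15, 4, 19]
Maximum sum: 38

The maximum subarray is [15, 4, 19] with sum 38. This subarray runs from index 7 to index 9.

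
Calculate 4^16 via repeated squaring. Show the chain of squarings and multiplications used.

Computing 4^16 by squaring (build up from 4^1; each line after the first costs one multiplication):

4^1 = 4
4^2 = (4^1)^2 = 4^2 = 16
4^4 = (4^2)^2 = 16^2 = 256
4^8 = (4^4)^2 = 256^2 = 65536
4^16 = (4^8)^2 = 65536^2 = 4294967296

Result: 4294967296
Multiplications needed: 4 (4 lines after 4^1)

4^16 = 4294967296. Using exponentiation by squaring, this requires 4 multiplications. The key idea: if the exponent is even, square the half-power; if odd, multiply by the base once.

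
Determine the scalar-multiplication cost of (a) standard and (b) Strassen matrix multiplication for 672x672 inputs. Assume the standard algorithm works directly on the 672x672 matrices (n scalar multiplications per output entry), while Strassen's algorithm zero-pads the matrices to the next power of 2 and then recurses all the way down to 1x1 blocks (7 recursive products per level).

Matrix multiplication for 672x672 matrices:

Strassen's algorithm requires power-of-2 dimensions. Pad 672x672 to 1024x1024 (next power of 2).

Standard algorithm: 672^3 = 303464448 multiplications
Strassen's algorithm: 7^(log2(1024)) = 7^10 = 282475249 multiplications
Savings: 303464448 - 282475249 = 20989199 multiplications

Standard: 303464448 multiplications (672^3). Strassen: 282475249 multiplications (7^10, after padding to 1024x1024). Strassen reduces 8 recursive multiplications to 7 at each level.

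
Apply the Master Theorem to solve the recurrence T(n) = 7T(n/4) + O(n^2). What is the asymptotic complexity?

Master Theorem for T(n) = 7T(n/4) + O(n^2):

a = 7, b = 4, c = 2
log_b(a) = log_4(7) = 1.4037

Case 3: c = 2 > log_4(7) = 1.4037
T(n) = O(n^2) = O(n^2)

For T(n) = 7T(n/4) + O(n^2): log_4(7) = 1.4037. This is Case 3 of the Master Theorem (c > log_b(a), work dominated by root), giving O(n^2).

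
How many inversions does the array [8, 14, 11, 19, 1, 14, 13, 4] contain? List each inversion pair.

Finding inversions in [8, 14, 11, 19, 1, 14, 13, 4]:

(0, 4): arr[0]=8 > arr[4]=1
(0, 7): arr[0]=8 > arr[7]=4
(1, 2): arr[1]=14 > arr[2]=11
(1, 4): arr[1]=14 > arr[4]=1
(1, 6): arr[1]=14 > arr[6]=13
(1, 7): arr[1]=14 > arr[7]=4
(2, 4): arr[2]=11 > arr[4]=1
(2, 7): arr[2]=11 > arr[7]=4
(3, 4): arr[3]=19 > arr[4]=1
(3, 5): arr[3]=19 > arr[5]=14
(3, 6): arr[3]=19 > arr[6]=13
(3, 7): arr[3]=19 > arr[7]=4
(5, 6): arr[5]=14 > arr[6]=13
(5, 7): arr[5]=14 > arr[7]=4
(6, 7): arr[6]=13 > arr[7]=4

Total inversions: 15

The array has 15 inversion(s): (0,4), (0,7), (1,2), (1,4), (1,6), (1,7), (2,4), (2,7), (3,4), (3,5), (3,6), (3,7), (5,6), (5,7), (6,7). Each pair (i,j) satisfies i < j and arr[i] > arr[j].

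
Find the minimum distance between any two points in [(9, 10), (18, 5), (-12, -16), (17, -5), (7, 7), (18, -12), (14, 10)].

Computing all pairwise distances among 7 points:

d((9, 10), (18, 5)) = 10.2956
d((9, 10), (-12, -16)) = 33.4215
d((9, 10), (17, -5)) = 17.0
d((9, 10), (7, 7)) = 3.6056 <-- minimum
d((9, 10), (18, -12)) = 23.7697
d((9, 10), (14, 10)) = 5.0
d((18, 5), (-12, -16)) = 36.6197
d((18, 5), (17, -5)) = 10.0499
d((18, 5), (7, 7)) = 11.1803
d((18, 5), (18, -12)) = 17.0
d((18, 5), (14, 10)) = 6.4031
d((-12, -16), (17, -5)) = 31.0161
d((-12, -16), (7, 7)) = 29.8329
d((-12, -16), (18, -12)) = 30.2655
d((-12, -16), (14, 10)) = 36.7696
d((17, -5), (7, 7)) = 15.6205
d((17, -5), (18, -12)) = 7.0711
d((17, -5), (14, 10)) = 15.2971
d((7, 7), (18, -12)) = 21.9545
d((7, 7), (14, 10)) = 7.6158
d((18, -12), (14, 10)) = 22.3607

Closest pair: (9, 10) and (7, 7) with distance 3.6056

The closest pair is (9, 10) and (7, 7) with Euclidean distance 3.6056. For 7 points, brute-force pairwise comparison is shown above. For large n, the divide-and-conquer algorithm (sort by x, recurse on halves, check the dividing strip) achieves O(n log n).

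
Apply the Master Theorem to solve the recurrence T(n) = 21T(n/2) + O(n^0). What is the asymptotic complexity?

Master Theorem for T(n) = 21T(n/2) + O(n^0):

a = 21, b = 2, c = 0
log_b(a) = log_2(21) = 4.3923

Case 1: c = 0 < log_2(21) = 4.3923
T(n) = O(n^(log_2 21))

For T(n) = 21T(n/2) + O(n^0): log_2(21) = 4.3923. This is Case 1 of the Master Theorem (c < log_b(a), work dominated by leaves), giving O(n^(log_2 21)).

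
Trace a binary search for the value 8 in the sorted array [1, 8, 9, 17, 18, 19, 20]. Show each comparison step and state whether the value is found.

Binary search for 8 in [1, 8, 9, 17, 18, 19, 20]:

lo=0, hi=6, mid=3, arr[mid]=17 -> 17 > 8, search left half
lo=0, hi=2, mid=1, arr[mid]=8 -> Found target at index 1!

Binary search finds 8 at index 1 after 2 comparisons. The search repeatedly halves the search space by comparing with the middle element.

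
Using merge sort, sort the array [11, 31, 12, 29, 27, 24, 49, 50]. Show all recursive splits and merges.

Merge sort trace:

Split: [11, 31, 12, 29, 27, 24, 49, 50] -> [11, 31, 12, 29] and [27, 24, 49, 50]
  Split: [11, 31, 12, 29] -> [11, 31] and [12, 29]
    Split: [11, 31] -> [11] and [31]
    Merge: [11] + [31] -> [11, 31]
    Split: [12, 29] -> [12] and [29]
    Merge: [12] + [29] -> [12, 29]
  Merge: [11, 31] + [12, 29] -> [11, 12, 29, 31]
  Split: [27, 24, 49, 50] -> [27, 24] and [49, 50]
    Split: [27, 24] -> [27] and [24]
    Merge: [27] + [24] -> [24, 27]
    Split: [49, 50] -> [49] and [50]
    Merge: [49] + [50] -> [49, 50]
  Merge: [24, 27] + [49, 50] -> [24, 27, 49, 50]
Merge: [11, 12, 29, 31] + [24, 27, 49, 50] -> [11, 12, 24, 27, 29, 31, 49, 50]

Final sorted array: [11, 12, 24, 27, 29, 31, 49, 50]

The merge sort proceeds by recursively splitting the array and merging sorted halves.
After all merges, the sorted array is [11, 12, 24, 27, 29, 31, 49, 50].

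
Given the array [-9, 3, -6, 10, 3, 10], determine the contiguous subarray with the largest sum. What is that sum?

Using Kadane's algorithm on [-9, 3, -6, 10, 3, 10]:

Scanning through the array:
Position 1 (value 3): max_ending_here = 3, max_so_far = 3
Position 2 (value -6): max_ending_here = -3, max_so_far = 3
Position 3 (value 10): max_ending_here = 10, max_so_far = 10
Position 4 (value 3): max_ending_here = 13, max_so_far = 13
Position 5 (value 10): max_ending_here = 23, max_so_far = 23

Maximum subarray: [10, 3, 10]
Maximum sum: 23

The maximum subarray is [10, 3, 10] with sum 23. This subarray runs from index 3 to index 5.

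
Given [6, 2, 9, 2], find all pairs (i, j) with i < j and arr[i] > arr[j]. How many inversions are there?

Finding inversions in [6, 2, 9, 2]:

(0, 1): arr[0]=6 > arr[1]=2
(0, 3): arr[0]=6 > arr[3]=2
(2, 3): arr[2]=9 > arr[3]=2

Total inversions: 3

The array has 3 inversion(s): (0,1), (0,3), (2,3). Each pair (i,j) satisfies i < j and arr[i] > arr[j].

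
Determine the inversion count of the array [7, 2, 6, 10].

Finding inversions in [7, 2, 6, 10]:

(0, 1): arr[0]=7 > arr[1]=2
(0, 2): arr[0]=7 > arr[2]=6

Total inversions: 2

The array has 2 inversion(s): (0,1), (0,2). Each pair (i,j) satisfies i < j and arr[i] > arr[j].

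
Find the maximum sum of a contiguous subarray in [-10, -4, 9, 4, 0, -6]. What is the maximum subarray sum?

Using Kadane's algorithm on [-10, -4, 9, 4, 0, -6]:

Scanning through the array:
Position 1 (value -4): max_ending_here = -4, max_so_far = -4
Position 2 (value 9): max_ending_here = 9, max_so_far = 9
Position 3 (value 4): max_ending_here = 13, max_so_far = 13
Position 4 (value 0): max_ending_here = 13, max_so_far = 13
Position 5 (value -6): max_ending_here = 7, max_so_far = 13

Maximum subarray: [9, 4]
Maximum sum: 13

The maximum subarray is [9, 4] with sum 13. This subarray runs from index 2 to index 3.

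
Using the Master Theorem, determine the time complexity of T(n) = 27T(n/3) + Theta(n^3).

Master Theorem for T(n) = 27T(n/3) + O(n^3):

a = 27, b = 3, c = 3
log_b(a) = log_3(27) = 3.0000

Case 2: c = 3 = log_3(27) = 3.0000
T(n) = O(n^3 log n) = O(n^3 log n)

For T(n) = 27T(n/3) + O(n^3): log_3(27) = 3.0000. This is Case 2 of the Master Theorem (c = log_b(a), equal work at all levels), giving O(n^3 log n).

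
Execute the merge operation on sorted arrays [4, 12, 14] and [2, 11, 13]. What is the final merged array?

Merging process:

Compare 4 vs 2: take 2 from right. Merged: [2]
Compare 4 vs 11: take 4 from left. Merged: [2, 4]
Compare 12 vs 11: take 11 from right. Merged: [2, 4, 11]
Compare 12 vs 13: take 12 from left. Merged: [2, 4, 11, 12]
Compare 14 vs 13: take 13 from right. Merged: [2, 4, 11, 12, 13]
Append remaining from left: [14]. Merged: [2, 4, 11, 12, 13, 14]

Final merged array: [2, 4, 11, 12, 13, 14]
Total comparisons: 5

The merged array is [2, 4, 11, 12, 13, 14], requiring 5 comparisons. The merge step runs in O(n) time where n is the total number of elements.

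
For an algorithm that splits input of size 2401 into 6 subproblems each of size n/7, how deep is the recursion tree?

For divide and conquer with division factor 7:

Problem sizes at each level:
Level 0: 2401
Level 1: 343
Level 2: 49
Level 3: 7
Level 4: 1

The root is level 0 and the size-1 base case is level 4 (the tree spans levels 0 through 4, i.e. 5 levels counting the root), so the depth is the number of divisions: log_7(2401) = 4

The recursion tree depth is log_7(2401) = 4. At each level, the problem size is divided by 7, so it takes 4 divisions to reduce to a base case of size 1. The algorithm makes 6 recursive calls at each level.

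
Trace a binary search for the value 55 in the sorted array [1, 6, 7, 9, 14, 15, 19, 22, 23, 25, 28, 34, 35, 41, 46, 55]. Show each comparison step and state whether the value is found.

Binary search for 55 in [1, 6, 7, 9, 14, 15, 19, 22, 23, 25, 28, 34, 35, 41, 46, 55]:

lo=0, hi=15, mid=7, arr[mid]=22 -> 22 < 55, search right half
lo=8, hi=15, mid=11, arr[mid]=34 -> 34 < 55, search right half
lo=12, hi=15, mid=13, arr[mid]=41 -> 41 < 55, search right half
lo=14, hi=15, mid=14, arr[mid]=46 -> 46 < 55, search right half
lo=15, hi=15, mid=15, arr[mid]=55 -> Found target at index 15!

Binary search finds 55 at index 15 after 5 comparisons. The search repeatedly halves the search space by comparing with the middle element.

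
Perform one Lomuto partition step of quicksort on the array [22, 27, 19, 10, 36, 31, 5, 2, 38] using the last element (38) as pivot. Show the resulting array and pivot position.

Lomuto partition with pivot = 38:

Initial array: [22, 27, 19, 10, 36, 31, 5, 2, 38]

arr[0]=22 <= 38: swap with position 0, array becomes [22, 27, 19, 10, 36, 31, 5, 2, 38]
arr[1]=27 <= 38: swap with position 1, array becomes [22, 27, 19, 10, 36, 31, 5, 2, 38]
arr[2]=19 <= 38: swap with position 2, array becomes [22, 27, 19, 10, 36, 31, 5, 2, 38]
arr[3]=10 <= 38: swap with position 3, array becomes [22, 27, 19, 10, 36, 31, 5, 2, 38]
arr[4]=36 <= 38: swap with position 4, array becomes [22, 27, 19, 10, 36, 31, 5, 2, 38]
arr[5]=31 <= 38: swap with position 5, array becomes [22, 27, 19, 10, 36, 31, 5, 2, 38]
arr[6]=5 <= 38: swap with position 6, array becomes [22, 27, 19, 10, 36, 31, 5, 2, 38]
arr[7]=2 <= 38: swap with position 7, array becomes [22, 27, 19, 10, 36, 31, 5, 2, 38]

Place pivot at position 8: [22, 27, 19, 10, 36, 31, 5, 2, 38]
Pivot position: 8

After partitioning with pivot 38, the array becomes [22, 27, 19, 10, 36, 31, 5, 2, 38]. The pivot is placed at index 8. All elements to the left of the pivot are <= 38, and all elements to the right are > 38.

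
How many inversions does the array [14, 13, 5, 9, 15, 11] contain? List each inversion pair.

Finding inversions in [14, 13, 5, 9, 15, 11]:

(0, 1): arr[0]=14 > arr[1]=13
(0, 2): arr[0]=14 > arr[2]=5
(0, 3): arr[0]=14 > arr[3]=9
(0, 5): arr[0]=14 > arr[5]=11
(1, 2): arr[1]=13 > arr[2]=5
(1, 3): arr[1]=13 > arr[3]=9
(1, 5): arr[1]=13 > arr[5]=11
(4, 5): arr[4]=15 > arr[5]=11

Total inversions: 8

The array has 8 inversion(s): (0,1), (0,2), (0,3), (0,5), (1,2), (1,3), (1,5), (4,5). Each pair (i,j) satisfies i < j and arr[i] > arr[j].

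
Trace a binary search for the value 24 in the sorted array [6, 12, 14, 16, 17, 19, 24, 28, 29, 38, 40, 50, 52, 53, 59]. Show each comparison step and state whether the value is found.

Binary search for 24 in [6, 12, 14, 16, 17, 19, 24, 28, 29, 38, 40, 50, 52, 53, 59]:

lo=0, hi=14, mid=7, arr[mid]=28 -> 28 > 24, search left half
lo=0, hi=6, mid=3, arr[mid]=16 -> 16 < 24, search right half
lo=4, hi=6, mid=5, arr[mid]=19 -> 19 < 24, search right half
lo=6, hi=6, mid=6, arr[mid]=24 -> Found target at index 6!

Binary search finds 24 at index 6 after 4 comparisons. The search repeatedly halves the search space by comparing with the middle element.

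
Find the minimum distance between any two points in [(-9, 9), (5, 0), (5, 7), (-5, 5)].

Computing all pairwise distances among 4 points:

d((-9, 9), (5, 0)) = 16.6433
d((-9, 9), (5, 7)) = 14.1421
d((-9, 9), (-5, 5)) = 5.6569 <-- minimum
d((5, 0), (5, 7)) = 7.0
d((5, 0), (-5, 5)) = 11.1803
d((5, 7), (-5, 5)) = 10.198

Closest pair: (-9, 9) and (-5, 5) with distance 5.6569

The closest pair is (-9, 9) and (-5, 5) with Euclidean distance 5.6569. For 4 points, brute-force pairwise comparison is shown above. For large n, the divide-and-conquer algorithm (sort by x, recurse on halves, check the dividing strip) achieves O(n log n).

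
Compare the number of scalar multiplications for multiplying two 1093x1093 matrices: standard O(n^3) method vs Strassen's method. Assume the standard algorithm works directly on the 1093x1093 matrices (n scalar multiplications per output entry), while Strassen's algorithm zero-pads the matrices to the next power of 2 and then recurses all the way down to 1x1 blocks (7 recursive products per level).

Matrix multiplication for 1093x1093 matrices:

Strassen's algorithm requires power-of-2 dimensions. Pad 1093x1093 to 2048x2048 (next power of 2).

Standard algorithm: 1093^3 = 1305751357 multiplications
Strassen's algorithm: 7^(log2(2048)) = 7^11 = 1977326743 multiplications
Difference: 1305751357 - 1977326743 = -671575386 (Strassen uses MORE here due to padding overhead — for small or just-over-power-of-2 n, padding can outweigh the per-level savings)

Standard: 1305751357 multiplications (1093^3). Strassen: 1977326743 multiplications (7^11, after padding to 2048x2048). Strassen reduces 8 recursive multiplications to 7 at each level.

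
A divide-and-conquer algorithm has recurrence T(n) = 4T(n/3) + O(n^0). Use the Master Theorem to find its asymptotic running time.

Master Theorem for T(n) = 4T(n/3) + O(n^0):

a = 4, b = 3, c = 0
log_b(a) = log_3(4) = 1.2619

Case 1: c = 0 < log_3(4) = 1.2619
T(n) = O(n^(log_3 4))

For T(n) = 4T(n/3) + O(n^0): log_3(4) = 1.2619. This is Case 1 of the Master Theorem (c < log_b(a), work dominated by leaves), giving O(n^(log_3 4)).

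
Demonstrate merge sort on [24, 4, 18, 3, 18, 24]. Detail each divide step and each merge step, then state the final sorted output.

Merge sort trace:

Split: [24, 4, 18, 3, 18, 24] -> [24, 4, 18] and [3, 18, 24]
  Split: [24, 4, 18] -> [24] and [4, 18]
    Split: [4, 18] -> [4] and [18]
    Merge: [4] + [18] -> [4, 18]
  Merge: [24] + [4, 18] -> [4, 18, 24]
  Split: [3, 18, 24] -> [3] and [18, 24]
    Split: [18, 24] -> [18] and [24]
    Merge: [18] + [24] -> [18, 24]
  Merge: [3] + [18, 24] -> [3, 18, 24]
Merge: [4, 18, 24] + [3, 18, 24] -> [3, 4, 18, 18, 24, 24]

Final sorted array: [3, 4, 18, 18, 24, 24]

The merge sort proceeds by recursively splitting the array and merging sorted halves.
After all merges, the sorted array is [3, 4, 18, 18, 24, 24].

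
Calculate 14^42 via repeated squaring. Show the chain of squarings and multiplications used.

Computing 14^42 by squaring (build up from 14^1; each line after the first costs one multiplication):

14^1 = 14
14^2 = (14^1)^2 = 14^2 = 196
14^4 = (14^2)^2 = 196^2 = 38416
14^5 = 14 * 14^4 = 14 * 38416 = 537824
14^10 = (14^5)^2 = 537824^2 = 289254654976
14^20 = (14^10)^2 = 289254654976^2 = 83668255425284801560576
14^21 = 14 * 14^20 = 14 * 83668255425284801560576 = 1171355575953987221848064
14^42 = (14^21)^2 = 1171355575953987221848064^2 = 1372073885318497127491074758162987278899500548096

Result: 1372073885318497127491074758162987278899500548096
Multiplications needed: 7 (7 lines after 14^1)

14^42 = 1372073885318497127491074758162987278899500548096. Using exponentiation by squaring, this requires 7 multiplications. The key idea: if the exponent is even, square the half-power; if odd, multiply by the base once.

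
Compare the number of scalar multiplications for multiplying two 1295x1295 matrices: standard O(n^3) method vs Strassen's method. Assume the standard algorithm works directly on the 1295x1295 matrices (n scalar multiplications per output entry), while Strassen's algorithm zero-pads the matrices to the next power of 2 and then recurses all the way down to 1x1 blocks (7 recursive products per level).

Matrix multiplication for 1295x1295 matrices:

Strassen's algorithm requires power-of-2 dimensions. Pad 1295x1295 to 2048x2048 (next power of 2).

Standard algorithm: 1295^3 = 2171747375 multiplications
Strassen's algorithm: 7^(log2(2048)) = 7^11 = 1977326743 multiplications
Savings: 2171747375 - 1977326743 = 194420632 multiplications

Standard: 2171747375 multiplications (1295^3). Strassen: 1977326743 multiplications (7^11, after padding to 2048x2048). Strassen reduces 8 recursive multiplications to 7 at each level.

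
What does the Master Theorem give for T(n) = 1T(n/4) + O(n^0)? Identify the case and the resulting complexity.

Master Theorem for T(n) = 1T(n/4) + O(n^0):

a = 1, b = 4, c = 0
log_b(a) = log_4(1) = 0.0000

Case 2: c = 0 = log_4(1) = 0.0000
T(n) = O(n^0 log n) = O(log n)

For T(n) = 1T(n/4) + O(n^0): log_4(1) = 0.0000. This is Case 2 of the Master Theorem (c = log_b(a), equal work at all levels), giving O(log n).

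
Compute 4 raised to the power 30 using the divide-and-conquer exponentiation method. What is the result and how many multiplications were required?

Computing 4^30 by squaring (build up from 4^1; each line after the first costs one multiplication):

4^1 = 4
4^2 = (4^1)^2 = 4^2 = 16
4^3 = 4 * 4^2 = 4 * 16 = 64
4^6 = (4^3)^2 = 64^2 = 4096
4^7 = 4 * 4^6 = 4 * 4096 = 16384
4^14 = (4^7)^2 = 16384^2 = 268435456
4^15 = 4 * 4^14 = 4 * 268435456 = 1073741824
4^30 = (4^15)^2 = 1073741824^2 = 1152921504606846976

Result: 1152921504606846976
Multiplications needed: 7 (7 lines after 4^1)

4^30 = 1152921504606846976. Using exponentiation by squaring, this requires 7 multiplications. The key idea: if the exponent is even, square the half-power; if odd, multiply by the base once.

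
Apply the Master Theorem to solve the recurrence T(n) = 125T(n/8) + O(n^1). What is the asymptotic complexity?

Master Theorem for T(n) = 125T(n/8) + O(n^1):

a = 125, b = 8, c = 1
log_b(a) = log_8(125) = 2.3219

Case 1: c = 1 < log_8(125) = 2.3219
T(n) = O(n^(log_8 125))

For T(n) = 125T(n/8) + O(n^1): log_8(125) = 2.3219. This is Case 1 of the Master Theorem (c < log_b(a), work dominated by leaves), giving O(n^(log_8 125)).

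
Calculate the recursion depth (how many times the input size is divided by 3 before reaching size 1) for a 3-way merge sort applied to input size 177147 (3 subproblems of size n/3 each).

For divide and conquer with division factor 3:

Problem sizes at each level:
Level 0: 177147
Level 1: 59049
Level 2: 19683
Level 3: 6561
Level 4: 2187
Level 5: 729
Level 6: 243
Level 7: 81
Level 8: 27
Level 9: 9
Level 10: 3
Level 11: 1

The root is level 0 and the size-1 base case is level 11 (the tree spans levels 0 through 11, i.e. 12 levels counting the root), so the depth is the number of divisions: log_3(177147) = 11

The recursion tree depth is log_3(177147) = 11. At each level, the problem size is divided by 3, so it takes 11 divisions to reduce to a base case of size 1. The algorithm makes 3 recursive calls at each level.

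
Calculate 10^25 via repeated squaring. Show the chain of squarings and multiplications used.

Computing 10^25 by squaring (build up from 10^1; each line after the first costs one multiplication):

10^1 = 10
10^2 = (10^1)^2 = 10^2 = 100
10^3 = 10 * 10^2 = 10 * 100 = 1000
10^6 = (10^3)^2 = 1000^2 = 1000000
10^12 = (10^6)^2 = 1000000^2 = 1000000000000
10^24 = (10^12)^2 = 1000000000000^2 = 1000000000000000000000000
10^25 = 10 * 10^24 = 10 * 1000000000000000000000000 = 10000000000000000000000000

Result: 10000000000000000000000000
Multiplications needed: 6 (6 lines after 10^1)

10^25 = 10000000000000000000000000. Using exponentiation by squaring, this requires 6 multiplications. The key idea: if the exponent is even, square the half-power; if odd, multiply by the base once.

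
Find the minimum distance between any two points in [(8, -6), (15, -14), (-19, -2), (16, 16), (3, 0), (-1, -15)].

Computing all pairwise distances among 6 points:

d((8, -6), (15, -14)) = 10.6301
d((8, -6), (-19, -2)) = 27.2947
d((8, -6), (16, 16)) = 23.4094
d((8, -6), (3, 0)) = 7.8102 <-- minimum
d((8, -6), (-1, -15)) = 12.7279
d((15, -14), (-19, -2)) = 36.0555
d((15, -14), (16, 16)) = 30.0167
d((15, -14), (3, 0)) = 18.4391
d((15, -14), (-1, -15)) = 16.0312
d((-19, -2), (16, 16)) = 39.3573
d((-19, -2), (3, 0)) = 22.0907
d((-19, -2), (-1, -15)) = 22.2036
d((16, 16), (3, 0)) = 20.6155
d((16, 16), (-1, -15)) = 35.3553
d((3, 0), (-1, -15)) = 15.5242

Closest pair: (8, -6) and (3, 0) with distance 7.8102

The closest pair is (8, -6) and (3, 0) with Euclidean distance 7.8102. For 6 points, brute-force pairwise comparison is shown above. For large n, the divide-and-conquer algorithm (sort by x, recurse on halves, check the dividing strip) achieves O(n log n).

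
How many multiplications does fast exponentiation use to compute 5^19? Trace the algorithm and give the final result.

Computing 5^19 by squaring (build up from 5^1; each line after the first costs one multiplication):

5^1 = 5
5^2 = (5^1)^2 = 5^2 = 25
5^4 = (5^2)^2 = 25^2 = 625
5^8 = (5^4)^2 = 625^2 = 390625
5^9 = 5 * 5^8 = 5 * 390625 = 1953125
5^18 = (5^9)^2 = 1953125^2 = 3814697265625
5^19 = 5 * 5^18 = 5 * 3814697265625 = 19073486328125

Result: 19073486328125
Multiplications needed: 6 (6 lines after 5^1)

5^19 = 19073486328125. Using exponentiation by squaring, this requires 6 multiplications. The key idea: if the exponent is even, square the half-power; if odd, multiply by the base once.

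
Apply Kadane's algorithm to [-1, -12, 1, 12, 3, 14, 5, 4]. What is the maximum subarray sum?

Using Kadane's algorithm on [-1, -12, 1, 12, 3, 14, 5, 4]:

Scanning through the array:
Position 1 (value -12): max_ending_here = -12, max_so_far = -1
Position 2 (value 1): max_ending_here = 1, max_so_far = 1
Position 3 (value 12): max_ending_here = 13, max_so_far = 13
Position 4 (value 3): max_ending_here = 16, max_so_far = 16
Position 5 (value 14): max_ending_here = 30, max_so_far = 30
Position 6 (value 5): max_ending_here = 35, max_so_far = 35
Position 7 (value 4): max_ending_here = 39, max_so_far = 39

Maximum subarray: [1, 12, 3, 14, 5, 4]
Maximum sum: 39

The maximum subarray is [1, 12, 3, 14, 5, 4] with sum 39. This subarray runs from index 2 to index 7.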